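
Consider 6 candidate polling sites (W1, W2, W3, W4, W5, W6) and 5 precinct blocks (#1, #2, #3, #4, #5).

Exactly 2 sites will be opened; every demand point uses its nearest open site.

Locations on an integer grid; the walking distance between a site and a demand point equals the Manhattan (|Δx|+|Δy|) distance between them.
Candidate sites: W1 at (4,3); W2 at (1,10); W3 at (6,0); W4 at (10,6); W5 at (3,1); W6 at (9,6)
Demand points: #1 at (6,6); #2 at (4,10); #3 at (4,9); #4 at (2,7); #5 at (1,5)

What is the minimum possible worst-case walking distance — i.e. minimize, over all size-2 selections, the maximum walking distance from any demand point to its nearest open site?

5

Open {W1, W2}.
  Farthest demand point is #1 at walking distance 5 (to W1); all others are ≤ 5.
With {W2, W4} the worst case is 5.
With {W2, W6} the worst case is 5.
No size-2 selection achieves below 5.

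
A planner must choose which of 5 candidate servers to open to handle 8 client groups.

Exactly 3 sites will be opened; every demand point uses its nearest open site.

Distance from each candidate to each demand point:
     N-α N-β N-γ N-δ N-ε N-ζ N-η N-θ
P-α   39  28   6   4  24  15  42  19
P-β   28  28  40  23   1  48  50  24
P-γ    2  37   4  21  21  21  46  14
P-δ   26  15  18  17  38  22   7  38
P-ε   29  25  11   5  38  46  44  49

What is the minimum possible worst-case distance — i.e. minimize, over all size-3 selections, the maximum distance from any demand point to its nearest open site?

Open {P-α, P-γ, P-δ}.
  Farthest demand point is N-ε at distance 21 (to P-γ); all others are ≤ 21.
With {P-β, P-γ, P-δ} the worst case is 21.
With {P-γ, P-δ, P-ε} the worst case is 21.
No size-3 selection achieves below 21.

21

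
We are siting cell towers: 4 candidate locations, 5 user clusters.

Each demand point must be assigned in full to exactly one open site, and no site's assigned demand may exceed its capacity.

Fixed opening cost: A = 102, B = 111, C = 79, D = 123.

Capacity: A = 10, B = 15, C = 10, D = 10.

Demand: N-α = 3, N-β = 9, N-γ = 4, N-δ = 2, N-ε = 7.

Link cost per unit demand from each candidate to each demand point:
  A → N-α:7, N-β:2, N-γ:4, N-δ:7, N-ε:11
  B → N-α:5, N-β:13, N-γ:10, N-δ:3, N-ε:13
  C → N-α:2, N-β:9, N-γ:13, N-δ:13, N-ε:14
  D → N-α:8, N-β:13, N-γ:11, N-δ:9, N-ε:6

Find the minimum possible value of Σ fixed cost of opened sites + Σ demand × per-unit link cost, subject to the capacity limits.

440

Open {A, C, D}; cheapest assignment that respects the capacities:
  A (cap 10, load 9): N-β — cost 9×2 = 18
  C (cap 10, load 7): N-α, N-γ — cost 3×2 + 4×13 = 58
  D (cap 10, load 9): N-δ, N-ε — cost 2×9 + 7×6 = 60
  Shipping 136, fixed 304 → total 440.
  Any other capacity-feasible assignment to {A, C, D} ships for at least 136.
Compare {A, B, C}: its best feasible assignment gives total 453.
Compare {B, C}: its best feasible assignment gives total 457.
Every other set of open sites that can feasibly serve all demand totals ≥ 453 even under its best assignment. Minimum: 440.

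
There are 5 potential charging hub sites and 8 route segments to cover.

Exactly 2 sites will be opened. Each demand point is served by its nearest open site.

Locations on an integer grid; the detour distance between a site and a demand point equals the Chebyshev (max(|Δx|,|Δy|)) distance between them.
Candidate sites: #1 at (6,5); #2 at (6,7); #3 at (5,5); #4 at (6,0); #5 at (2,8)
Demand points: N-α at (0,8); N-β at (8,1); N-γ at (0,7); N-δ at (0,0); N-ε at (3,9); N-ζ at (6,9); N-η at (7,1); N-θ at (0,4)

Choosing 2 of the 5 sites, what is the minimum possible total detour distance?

Open {#4, #5}.
  N-α→#5 2, N-β→#4 2, N-γ→#5 2, N-δ→#4 6, N-ε→#5 1, N-ζ→#5 4, N-η→#4 1, N-θ→#5 4  ⇒ total 22.
Compare {#3, #5}: total 26.
Compare {#1, #5}: total 27.
No size-2 selection does better; minimum is 22.

22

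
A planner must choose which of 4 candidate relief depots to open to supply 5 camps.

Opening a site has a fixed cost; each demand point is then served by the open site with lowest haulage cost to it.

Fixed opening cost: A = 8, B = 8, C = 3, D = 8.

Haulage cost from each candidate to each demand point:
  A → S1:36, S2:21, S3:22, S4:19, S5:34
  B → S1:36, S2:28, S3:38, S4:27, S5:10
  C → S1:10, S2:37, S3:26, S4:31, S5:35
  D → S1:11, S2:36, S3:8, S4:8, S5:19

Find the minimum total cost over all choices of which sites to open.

81

Open {B, D}: assign each demand point to its cheapest open site.
  S1→D 11, S2→B 28, S3→D 8, S4→D 8, S5→B 10
  haulage cost 65, fixed 16 → total 81.
Compare {A, B, D}: haulage cost 58 + fixed 24 = 82.
Compare {A, D}: haulage cost 67 + fixed 16 = 83.
Compare {B, C, D}: haulage cost 64 + fixed 19 = 83.
All other subsets cost ≥ 82. Minimum total cost: 81.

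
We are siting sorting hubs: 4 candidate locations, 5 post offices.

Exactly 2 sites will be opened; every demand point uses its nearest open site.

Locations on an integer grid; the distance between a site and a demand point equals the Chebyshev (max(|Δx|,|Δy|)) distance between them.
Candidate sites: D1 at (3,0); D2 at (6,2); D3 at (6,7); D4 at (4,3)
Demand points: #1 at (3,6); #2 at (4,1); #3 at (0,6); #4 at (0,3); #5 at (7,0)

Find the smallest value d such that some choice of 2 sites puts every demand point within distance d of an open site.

Open {D1, D4}.
  Farthest demand point is #3 at distance 4 (to D4); all others are ≤ 4.
With {D2, D4} the worst case is 4.
With {D3, D4} the worst case is 4.
No size-2 selection achieves below 4.

4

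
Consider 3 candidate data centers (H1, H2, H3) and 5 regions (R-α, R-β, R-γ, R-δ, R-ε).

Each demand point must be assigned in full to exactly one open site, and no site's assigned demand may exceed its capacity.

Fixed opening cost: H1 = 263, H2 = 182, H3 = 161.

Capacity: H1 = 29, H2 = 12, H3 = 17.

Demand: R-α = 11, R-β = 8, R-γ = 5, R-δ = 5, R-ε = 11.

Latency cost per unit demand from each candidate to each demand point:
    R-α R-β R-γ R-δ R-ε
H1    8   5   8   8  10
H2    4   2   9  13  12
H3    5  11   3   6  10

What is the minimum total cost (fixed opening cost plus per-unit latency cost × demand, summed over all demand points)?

684

Open {H1, H3}; cheapest assignment that respects the capacities:
  H1 (cap 29, load 24): R-β, R-δ, R-ε — cost 8×5 + 5×8 + 11×10 = 190
  H3 (cap 17, load 16): R-α, R-γ — cost 11×5 + 5×3 = 70
  Shipping 260, fixed 424 → total 684.
  Any other capacity-feasible assignment to {H1, H3} ships for at least 260.
Compare {H1, H2}: its best feasible assignment gives total 719.
Compare {H1, H2, H3}: its best feasible assignment gives total 842.
Every other set of open sites that can feasibly serve all demand totals ≥ 719 even under its best assignment. Minimum: 684.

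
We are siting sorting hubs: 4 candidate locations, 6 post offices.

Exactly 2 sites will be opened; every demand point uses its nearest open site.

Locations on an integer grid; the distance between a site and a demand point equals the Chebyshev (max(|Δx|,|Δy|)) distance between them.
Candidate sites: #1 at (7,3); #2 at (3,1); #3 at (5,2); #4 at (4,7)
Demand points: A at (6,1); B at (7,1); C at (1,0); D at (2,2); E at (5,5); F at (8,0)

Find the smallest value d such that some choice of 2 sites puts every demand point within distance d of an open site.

Open {#1, #2}.
  Farthest demand point is F at distance 3 (to #1); all others are ≤ 3.
With {#2, #3} the worst case is 3.
With {#1, #3} the worst case is 4.
No size-2 selection achieves below 3.

3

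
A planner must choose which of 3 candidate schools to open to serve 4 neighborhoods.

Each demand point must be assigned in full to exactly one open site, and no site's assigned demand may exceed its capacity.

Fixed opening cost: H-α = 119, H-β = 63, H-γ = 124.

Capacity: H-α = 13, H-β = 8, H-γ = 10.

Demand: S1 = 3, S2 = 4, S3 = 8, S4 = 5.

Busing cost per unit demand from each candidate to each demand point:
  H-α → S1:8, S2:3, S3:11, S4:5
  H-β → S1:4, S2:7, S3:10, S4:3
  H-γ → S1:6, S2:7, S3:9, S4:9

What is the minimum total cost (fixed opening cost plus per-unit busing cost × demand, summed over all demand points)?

Open {H-α, H-β}; cheapest assignment that respects the capacities:
  H-α (cap 13, load 12): S2, S3 — cost 4×3 + 8×11 = 100
  H-β (cap 8, load 8): S1, S4 — cost 3×4 + 5×3 = 27
  Shipping 127, fixed 182 → total 309.
  Any other capacity-feasible assignment to {H-α, H-β} ships for at least 127.
Compare {H-α, H-γ}: its best feasible assignment gives total 376.
Compare {H-α, H-β, H-γ}: its best feasible assignment gives total 417.
Every other set of open sites that can feasibly serve all demand totals ≥ 376 even under its best assignment. Minimum: 309.

309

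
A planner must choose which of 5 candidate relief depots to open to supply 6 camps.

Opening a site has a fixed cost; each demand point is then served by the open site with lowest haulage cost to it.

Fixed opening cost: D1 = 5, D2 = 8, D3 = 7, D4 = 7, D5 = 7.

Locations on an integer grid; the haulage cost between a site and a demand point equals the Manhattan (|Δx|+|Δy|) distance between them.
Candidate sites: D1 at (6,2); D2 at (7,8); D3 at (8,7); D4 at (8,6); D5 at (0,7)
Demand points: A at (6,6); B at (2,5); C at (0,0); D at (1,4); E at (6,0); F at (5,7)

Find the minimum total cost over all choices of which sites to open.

38

Open {D1, D5}: assign each demand point to its cheapest open site.
  A→D1 4, B→D5 4, C→D5 7, D→D5 4, E→D1 2, F→D5 5
  haulage cost 26, fixed 12 → total 38.
Compare {D1}: haulage cost 34 + fixed 5 = 39.
Compare {D1, D3}: haulage cost 30 + fixed 12 = 42.
Compare {D1, D4}: haulage cost 30 + fixed 12 = 42.
All other subsets cost ≥ 39. Minimum total cost: 38.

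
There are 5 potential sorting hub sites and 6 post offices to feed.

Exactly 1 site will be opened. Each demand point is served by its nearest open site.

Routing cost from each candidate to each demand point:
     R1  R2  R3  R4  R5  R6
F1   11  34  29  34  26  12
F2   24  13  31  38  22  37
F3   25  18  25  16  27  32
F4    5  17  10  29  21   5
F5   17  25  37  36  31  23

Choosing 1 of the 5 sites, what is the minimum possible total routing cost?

Open {F4}.
  R1→F4 5, R2→F4 17, R3→F4 10, R4→F4 29, R5→F4 21, R6→F4 5  ⇒ total 87.
Compare {F3}: total 143.
Compare {F1}: total 146.
No size-1 selection does better; minimum is 87.

87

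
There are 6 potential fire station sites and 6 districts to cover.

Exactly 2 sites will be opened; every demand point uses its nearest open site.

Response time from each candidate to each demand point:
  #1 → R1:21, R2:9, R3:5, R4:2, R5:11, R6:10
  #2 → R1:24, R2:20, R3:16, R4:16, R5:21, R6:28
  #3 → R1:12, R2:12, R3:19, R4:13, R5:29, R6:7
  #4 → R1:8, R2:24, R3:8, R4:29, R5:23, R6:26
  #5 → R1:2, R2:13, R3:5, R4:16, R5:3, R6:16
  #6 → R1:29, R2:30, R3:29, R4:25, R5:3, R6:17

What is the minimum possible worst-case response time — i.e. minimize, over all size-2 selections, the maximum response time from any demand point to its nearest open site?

Open {#1, #5}.
  Farthest demand point is R6 at response time 10 (to #1); all others are ≤ 10.
With {#1, #4} the worst case is 11.
With {#1, #3} the worst case is 12.
No size-2 selection achieves below 10.

10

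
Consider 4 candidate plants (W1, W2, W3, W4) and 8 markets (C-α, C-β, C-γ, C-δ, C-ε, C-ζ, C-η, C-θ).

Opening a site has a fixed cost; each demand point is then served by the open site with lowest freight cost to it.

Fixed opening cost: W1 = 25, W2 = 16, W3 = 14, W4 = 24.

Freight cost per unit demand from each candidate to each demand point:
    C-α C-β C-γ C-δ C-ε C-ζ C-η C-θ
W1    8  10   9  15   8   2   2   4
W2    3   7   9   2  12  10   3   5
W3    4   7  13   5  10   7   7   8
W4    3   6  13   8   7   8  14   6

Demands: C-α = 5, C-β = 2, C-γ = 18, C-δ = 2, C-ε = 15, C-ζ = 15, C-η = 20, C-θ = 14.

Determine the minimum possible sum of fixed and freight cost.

Open {W1, W2}: assign each demand point to its cheapest open site.
  C-α→W2 5×3=15, C-β→W2 2×7=14, C-γ→W1 18×9=162, C-δ→W2 2×2=4, C-ε→W1 15×8=120, C-ζ→W1 15×2=30, C-η→W1 20×2=40, C-θ→W1 14×4=56
  freight cost 441, fixed 41 → total 482.
Compare {W1, W4}: freight cost 436 + fixed 49 = 485.
Compare {W1, W2, W4}: freight cost 424 + fixed 65 = 489.
Compare {W1, W3}: freight cost 452 + fixed 39 = 491.
All other subsets cost ≥ 485. Minimum total cost: 482.

482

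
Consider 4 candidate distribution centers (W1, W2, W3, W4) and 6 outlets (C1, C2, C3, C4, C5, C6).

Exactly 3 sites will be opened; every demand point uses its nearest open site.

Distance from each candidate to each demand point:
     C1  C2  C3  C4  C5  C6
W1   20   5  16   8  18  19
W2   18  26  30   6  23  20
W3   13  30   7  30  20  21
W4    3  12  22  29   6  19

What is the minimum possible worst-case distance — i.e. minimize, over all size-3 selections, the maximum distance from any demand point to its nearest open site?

19

Open {W1, W2, W3}.
  Farthest demand point is C6 at distance 19 (to W1); all others are ≤ 19.
With {W1, W2, W4} the worst case is 19.
With {W1, W3, W4} the worst case is 19.
No size-3 selection achieves below 19.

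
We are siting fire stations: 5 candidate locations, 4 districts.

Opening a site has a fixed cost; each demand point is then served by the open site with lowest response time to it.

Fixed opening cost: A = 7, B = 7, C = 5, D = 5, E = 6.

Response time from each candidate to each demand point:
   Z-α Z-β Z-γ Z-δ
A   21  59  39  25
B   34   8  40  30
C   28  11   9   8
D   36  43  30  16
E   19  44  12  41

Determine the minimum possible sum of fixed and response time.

58

Open {C, E}: assign each demand point to its cheapest open site.
  Z-α→E 19, Z-β→C 11, Z-γ→C 9, Z-δ→C 8
  response time 47, fixed 11 → total 58.
Compare {C}: response time 56 + fixed 5 = 61.
Compare {A, C}: response time 49 + fixed 12 = 61.
Compare {B, C, E}: response time 44 + fixed 18 = 62.
All other subsets cost ≥ 61. Minimum total cost: 58.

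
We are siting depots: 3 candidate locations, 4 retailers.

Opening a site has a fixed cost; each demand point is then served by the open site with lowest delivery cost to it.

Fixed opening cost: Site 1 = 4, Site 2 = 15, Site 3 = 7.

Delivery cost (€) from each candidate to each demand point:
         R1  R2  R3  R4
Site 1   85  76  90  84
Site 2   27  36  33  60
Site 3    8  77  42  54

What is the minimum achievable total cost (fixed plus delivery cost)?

153

Open {Site 2, Site 3}: assign each demand point to its cheapest open site.
  R1→Site 3 8, R2→Site 2 36, R3→Site 2 33, R4→Site 3 54
  delivery cost 131, fixed 22 → total 153.
Compare {Site 1, Site 2, Site 3}: delivery cost 131 + fixed 26 = 157.
Compare {Site 2}: delivery cost 156 + fixed 15 = 171.
Compare {Site 1, Site 2}: delivery cost 156 + fixed 19 = 175.
All other subsets cost ≥ 157. Minimum total cost: 153.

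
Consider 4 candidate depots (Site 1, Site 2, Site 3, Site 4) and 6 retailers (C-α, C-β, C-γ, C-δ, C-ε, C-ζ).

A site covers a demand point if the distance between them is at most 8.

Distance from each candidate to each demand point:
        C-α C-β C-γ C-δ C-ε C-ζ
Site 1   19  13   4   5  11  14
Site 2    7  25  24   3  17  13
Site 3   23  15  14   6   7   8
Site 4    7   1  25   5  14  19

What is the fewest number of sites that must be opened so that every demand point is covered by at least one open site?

Coverage sets (demand points within 8 of each site):
  Site 1: {C-γ, C-δ}
  Site 2: {C-α, C-δ}
  Site 3: {C-δ, C-ε, C-ζ}
  Site 4: {C-α, C-β, C-δ}
No 2 sites suffice: every size-2 union leaves at least one demand point uncovered.
But {Site 1, Site 3, Site 4} covers everything, so the minimum is 3.

3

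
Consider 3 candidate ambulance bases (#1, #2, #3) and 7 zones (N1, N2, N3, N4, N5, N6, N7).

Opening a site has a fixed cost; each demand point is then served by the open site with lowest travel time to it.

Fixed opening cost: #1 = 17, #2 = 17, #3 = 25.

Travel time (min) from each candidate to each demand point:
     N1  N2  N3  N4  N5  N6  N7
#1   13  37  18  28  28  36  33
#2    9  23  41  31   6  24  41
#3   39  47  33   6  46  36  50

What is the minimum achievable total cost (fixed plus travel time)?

Open {#1, #2}: assign each demand point to its cheapest open site.
  N1→#2 9, N2→#2 23, N3→#1 18, N4→#1 28, N5→#2 6, N6→#2 24, N7→#1 33
  travel time 141, fixed 34 → total 175.
Compare {#1, #2, #3}: travel time 119 + fixed 59 = 178.
Compare {#2, #3}: travel time 142 + fixed 42 = 184.
Compare {#2}: travel time 175 + fixed 17 = 192.
All other subsets cost ≥ 178. Minimum total cost: 175.

175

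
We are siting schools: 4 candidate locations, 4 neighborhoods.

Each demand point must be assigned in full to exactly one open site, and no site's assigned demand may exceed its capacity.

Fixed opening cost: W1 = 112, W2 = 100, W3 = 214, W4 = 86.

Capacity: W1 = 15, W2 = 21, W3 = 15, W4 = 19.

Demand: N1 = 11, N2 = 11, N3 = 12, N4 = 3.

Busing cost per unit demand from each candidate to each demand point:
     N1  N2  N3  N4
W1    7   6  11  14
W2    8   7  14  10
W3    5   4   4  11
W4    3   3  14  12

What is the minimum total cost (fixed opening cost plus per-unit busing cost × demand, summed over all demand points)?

Open {W1, W2, W4}; cheapest assignment that respects the capacities:
  W1 (cap 15, load 12): N3 — cost 12×11 = 132
  W2 (cap 21, load 14): N2, N4 — cost 11×7 + 3×10 = 107
  W4 (cap 19, load 11): N1 — cost 11×3 = 33
  Shipping 272, fixed 298 → total 570.
  Any other capacity-feasible assignment to {W1, W2, W4} ships for at least 272.
Compare {W2, W3, W4}: its best feasible assignment gives total 588.
Compare {W1, W3, W4}: its best feasible assignment gives total 592.
Every other set of open sites that can feasibly serve all demand totals ≥ 588 even under its best assignment. Minimum: 570.

570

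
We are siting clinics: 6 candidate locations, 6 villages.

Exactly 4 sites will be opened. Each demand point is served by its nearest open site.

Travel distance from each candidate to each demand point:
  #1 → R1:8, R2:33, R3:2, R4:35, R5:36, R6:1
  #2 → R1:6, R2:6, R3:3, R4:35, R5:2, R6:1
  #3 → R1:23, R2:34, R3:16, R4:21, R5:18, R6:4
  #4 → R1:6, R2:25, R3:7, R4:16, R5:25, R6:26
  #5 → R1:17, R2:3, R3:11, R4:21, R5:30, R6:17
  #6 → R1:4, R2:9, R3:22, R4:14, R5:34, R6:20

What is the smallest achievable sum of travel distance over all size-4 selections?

Open {#1, #2, #5, #6}.
  R1→#6 4, R2→#5 3, R3→#1 2, R4→#6 14, R5→#2 2, R6→#1 1  ⇒ total 26.
Compare {#2, #3, #5, #6}: total 27.
Compare {#2, #4, #5, #6}: total 27.
No size-4 selection does better; minimum is 26.

26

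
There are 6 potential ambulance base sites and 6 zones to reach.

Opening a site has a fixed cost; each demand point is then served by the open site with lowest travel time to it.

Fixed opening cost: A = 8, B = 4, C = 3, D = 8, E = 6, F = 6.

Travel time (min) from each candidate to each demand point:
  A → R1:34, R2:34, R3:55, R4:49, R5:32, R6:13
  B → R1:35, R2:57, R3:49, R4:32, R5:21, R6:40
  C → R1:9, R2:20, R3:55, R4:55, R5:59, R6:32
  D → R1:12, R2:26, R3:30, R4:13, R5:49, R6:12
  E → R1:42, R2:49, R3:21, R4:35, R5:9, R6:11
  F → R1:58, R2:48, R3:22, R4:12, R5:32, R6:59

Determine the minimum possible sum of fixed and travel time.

97

Open {C, E, F}: assign each demand point to its cheapest open site.
  R1→C 9, R2→C 20, R3→E 21, R4→F 12, R5→E 9, R6→E 11
  travel time 82, fixed 15 → total 97.
Compare {C, D, E}: travel time 83 + fixed 17 = 100.
Compare {B, C, E, F}: travel time 82 + fixed 19 = 101.
Compare {B, C, D, E}: travel time 83 + fixed 21 = 104.
All other subsets cost ≥ 100. Minimum total cost: 97.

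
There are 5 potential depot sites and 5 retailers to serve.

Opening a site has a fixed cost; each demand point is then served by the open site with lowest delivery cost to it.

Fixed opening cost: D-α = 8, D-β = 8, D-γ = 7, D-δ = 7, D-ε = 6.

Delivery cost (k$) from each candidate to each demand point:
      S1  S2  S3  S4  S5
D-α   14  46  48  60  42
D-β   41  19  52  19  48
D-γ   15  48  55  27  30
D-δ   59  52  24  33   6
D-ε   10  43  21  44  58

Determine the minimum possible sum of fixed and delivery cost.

96

Open {D-β, D-δ, D-ε}: assign each demand point to its cheapest open site.
  S1→D-ε 10, S2→D-β 19, S3→D-ε 21, S4→D-β 19, S5→D-δ 6
  delivery cost 75, fixed 21 → total 96.
Compare {D-β, D-γ, D-δ, D-ε}: delivery cost 75 + fixed 28 = 103.
Compare {D-α, D-β, D-δ, D-ε}: delivery cost 75 + fixed 29 = 104.
Compare {D-α, D-β, D-δ}: delivery cost 82 + fixed 23 = 105.
All other subsets cost ≥ 103. Minimum total cost: 96.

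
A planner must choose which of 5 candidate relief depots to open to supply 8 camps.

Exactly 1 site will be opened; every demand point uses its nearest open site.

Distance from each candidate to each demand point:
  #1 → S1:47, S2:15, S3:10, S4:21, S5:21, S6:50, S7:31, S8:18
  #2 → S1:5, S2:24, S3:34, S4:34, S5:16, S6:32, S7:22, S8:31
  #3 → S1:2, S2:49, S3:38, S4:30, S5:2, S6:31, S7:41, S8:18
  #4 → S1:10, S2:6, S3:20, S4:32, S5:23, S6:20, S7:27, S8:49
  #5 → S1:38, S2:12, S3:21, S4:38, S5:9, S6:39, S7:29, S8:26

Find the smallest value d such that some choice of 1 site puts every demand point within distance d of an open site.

Open {#2}.
  Farthest demand point is S3 at distance 34 (to #2); all others are ≤ 34.
With {#5} the worst case is 39.
With {#3} the worst case is 49.
No size-1 selection achieves below 34.

34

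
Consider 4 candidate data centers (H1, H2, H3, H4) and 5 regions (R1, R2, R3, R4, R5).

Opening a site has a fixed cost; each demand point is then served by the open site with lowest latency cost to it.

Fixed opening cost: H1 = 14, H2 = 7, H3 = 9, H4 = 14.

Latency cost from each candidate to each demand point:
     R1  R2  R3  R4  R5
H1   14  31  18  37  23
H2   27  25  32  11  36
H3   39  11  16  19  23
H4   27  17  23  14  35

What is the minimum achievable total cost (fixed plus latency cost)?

Open {H2, H3}: assign each demand point to its cheapest open site.
  R1→H2 27, R2→H3 11, R3→H3 16, R4→H2 11, R5→H3 23
  latency cost 88, fixed 16 → total 104.
Compare {H1, H2, H3}: latency cost 75 + fixed 30 = 105.
Compare {H1, H3}: latency cost 83 + fixed 23 = 106.
Compare {H1, H2}: latency cost 91 + fixed 21 = 112.
All other subsets cost ≥ 105. Minimum total cost: 104.

104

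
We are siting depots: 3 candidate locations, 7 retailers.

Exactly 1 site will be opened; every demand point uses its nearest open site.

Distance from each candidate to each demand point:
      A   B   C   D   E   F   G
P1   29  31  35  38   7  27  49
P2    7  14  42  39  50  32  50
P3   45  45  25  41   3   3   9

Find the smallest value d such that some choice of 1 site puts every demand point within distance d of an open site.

Open {P3}.
  Farthest demand point is A at distance 45 (to P3); all others are ≤ 45.
With {P1} the worst case is 49.
With {P2} the worst case is 50.
No size-1 selection achieves below 45.

45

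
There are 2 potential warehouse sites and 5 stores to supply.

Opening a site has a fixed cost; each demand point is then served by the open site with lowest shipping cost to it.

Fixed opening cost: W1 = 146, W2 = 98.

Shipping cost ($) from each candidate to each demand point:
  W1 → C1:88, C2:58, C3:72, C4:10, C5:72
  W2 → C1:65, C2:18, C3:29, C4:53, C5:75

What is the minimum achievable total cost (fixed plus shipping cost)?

338

Open {W2}: assign each demand point to its cheapest open site.
  C1→W2 65, C2→W2 18, C3→W2 29, C4→W2 53, C5→W2 75
  shipping cost 240, fixed 98 → total 338.
Compare {W1, W2}: shipping cost 194 + fixed 244 = 438.
Compare {W1}: shipping cost 300 + fixed 146 = 446.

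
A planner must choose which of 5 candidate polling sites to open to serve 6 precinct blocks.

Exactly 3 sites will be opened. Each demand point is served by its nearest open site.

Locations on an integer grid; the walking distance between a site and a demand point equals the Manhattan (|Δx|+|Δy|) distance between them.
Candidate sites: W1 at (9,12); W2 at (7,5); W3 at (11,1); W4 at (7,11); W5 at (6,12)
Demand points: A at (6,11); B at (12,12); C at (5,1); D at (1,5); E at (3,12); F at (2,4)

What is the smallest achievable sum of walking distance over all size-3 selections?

25

Open {W1, W2, W5}.
  A→W5 1, B→W1 3, C→W2 6, D→W2 6, E→W5 3, F→W2 6  ⇒ total 25.
Compare {W1, W2, W4}: total 27.
Compare {W2, W3, W5}: total 28.
No size-3 selection does better; minimum is 25.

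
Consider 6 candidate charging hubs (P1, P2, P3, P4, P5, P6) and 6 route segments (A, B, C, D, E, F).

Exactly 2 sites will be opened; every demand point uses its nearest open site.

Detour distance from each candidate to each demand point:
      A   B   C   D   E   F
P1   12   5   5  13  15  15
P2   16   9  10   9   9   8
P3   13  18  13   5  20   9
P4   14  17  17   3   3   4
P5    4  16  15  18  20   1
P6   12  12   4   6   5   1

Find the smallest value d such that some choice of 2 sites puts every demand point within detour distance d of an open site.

Open {P2, P5}.
  Farthest demand point is C at detour distance 10 (to P2); all others are ≤ 10.
With {P1, P2} the worst case is 12.
With {P1, P4} the worst case is 12.
No size-2 selection achieves below 10.

10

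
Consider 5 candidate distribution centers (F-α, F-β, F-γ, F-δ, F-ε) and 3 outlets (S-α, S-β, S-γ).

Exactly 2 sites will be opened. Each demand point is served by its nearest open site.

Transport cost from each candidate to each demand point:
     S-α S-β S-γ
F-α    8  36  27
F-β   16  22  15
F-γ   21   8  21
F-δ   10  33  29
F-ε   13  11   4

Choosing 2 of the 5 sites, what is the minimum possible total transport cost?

23

Open {F-α, F-ε}.
  S-α→F-α 8, S-β→F-ε 11, S-γ→F-ε 4  ⇒ total 23.
Compare {F-γ, F-ε}: total 25.
Compare {F-δ, F-ε}: total 25.
No size-2 selection does better; minimum is 23.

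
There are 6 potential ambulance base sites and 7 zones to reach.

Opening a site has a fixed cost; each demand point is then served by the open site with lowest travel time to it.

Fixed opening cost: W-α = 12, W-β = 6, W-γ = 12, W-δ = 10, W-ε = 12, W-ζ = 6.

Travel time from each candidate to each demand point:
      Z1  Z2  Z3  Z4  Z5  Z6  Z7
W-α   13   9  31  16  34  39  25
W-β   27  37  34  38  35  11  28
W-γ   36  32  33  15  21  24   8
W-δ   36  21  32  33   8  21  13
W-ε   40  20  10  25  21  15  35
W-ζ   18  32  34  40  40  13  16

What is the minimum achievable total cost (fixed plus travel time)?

Open {W-α, W-δ, W-ε}: assign each demand point to its cheapest open site.
  Z1→W-α 13, Z2→W-α 9, Z3→W-ε 10, Z4→W-α 16, Z5→W-δ 8, Z6→W-ε 15, Z7→W-δ 13
  travel time 84, fixed 34 → total 118.
Compare {W-α, W-β, W-δ, W-ε}: travel time 80 + fixed 40 = 120.
Compare {W-α, W-δ, W-ε, W-ζ}: travel time 82 + fixed 40 = 122.
Compare {W-α, W-γ, W-δ, W-ε}: travel time 78 + fixed 46 = 124.
All other subsets cost ≥ 120. Minimum total cost: 118.

118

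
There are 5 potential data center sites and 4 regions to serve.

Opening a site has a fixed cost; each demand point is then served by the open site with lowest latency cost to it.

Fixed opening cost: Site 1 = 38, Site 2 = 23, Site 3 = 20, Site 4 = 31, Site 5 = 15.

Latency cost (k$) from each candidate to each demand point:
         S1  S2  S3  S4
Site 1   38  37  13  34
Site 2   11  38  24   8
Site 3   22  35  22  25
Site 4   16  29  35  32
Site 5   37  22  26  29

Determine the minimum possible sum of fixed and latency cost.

Open {Site 2, Site 5}: assign each demand point to its cheapest open site.
  S1→Site 2 11, S2→Site 5 22, S3→Site 2 24, S4→Site 2 8
  latency cost 65, fixed 38 → total 103.
Compare {Site 2}: latency cost 81 + fixed 23 = 104.
Compare {Site 2, Site 3}: latency cost 76 + fixed 43 = 119.
Compare {Site 2, Site 3, Site 5}: latency cost 63 + fixed 58 = 121.
All other subsets cost ≥ 104. Minimum total cost: 103.

103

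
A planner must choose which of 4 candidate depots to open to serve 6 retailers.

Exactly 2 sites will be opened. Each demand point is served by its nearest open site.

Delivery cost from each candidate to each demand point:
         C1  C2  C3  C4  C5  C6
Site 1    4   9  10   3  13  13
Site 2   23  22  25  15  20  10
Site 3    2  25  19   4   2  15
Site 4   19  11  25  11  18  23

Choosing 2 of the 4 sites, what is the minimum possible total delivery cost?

Open {Site 1, Site 3}.
  C1→Site 3 2, C2→Site 1 9, C3→Site 1 10, C4→Site 1 3, C5→Site 3 2, C6→Site 1 13  ⇒ total 39.
Compare {Site 1, Site 2}: total 49.
Compare {Site 1, Site 4}: total 52.
No size-2 selection does better; minimum is 39.

39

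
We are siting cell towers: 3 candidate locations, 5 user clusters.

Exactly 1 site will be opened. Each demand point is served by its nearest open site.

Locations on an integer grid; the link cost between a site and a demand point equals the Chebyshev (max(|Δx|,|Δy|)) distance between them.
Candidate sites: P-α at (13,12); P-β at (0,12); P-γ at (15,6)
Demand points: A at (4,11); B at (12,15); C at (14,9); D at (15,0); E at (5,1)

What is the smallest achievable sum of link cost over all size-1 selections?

Open {P-α}.
  A→P-α 9, B→P-α 3, C→P-α 3, D→P-α 12, E→P-α 11  ⇒ total 38.
Compare {P-γ}: total 39.
Compare {P-β}: total 56.

38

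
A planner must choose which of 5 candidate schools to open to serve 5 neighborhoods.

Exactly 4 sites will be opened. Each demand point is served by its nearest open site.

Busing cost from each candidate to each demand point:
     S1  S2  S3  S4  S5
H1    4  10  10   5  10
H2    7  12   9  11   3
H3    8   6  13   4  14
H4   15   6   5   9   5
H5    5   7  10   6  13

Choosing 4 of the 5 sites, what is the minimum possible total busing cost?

22

Open {H1, H2, H3, H4}.
  S1→H1 4, S2→H3 6, S3→H4 5, S4→H3 4, S5→H2 3  ⇒ total 22.
Compare {H1, H2, H4, H5}: total 23.
Compare {H2, H3, H4, H5}: total 23.
No size-4 selection does better; minimum is 22.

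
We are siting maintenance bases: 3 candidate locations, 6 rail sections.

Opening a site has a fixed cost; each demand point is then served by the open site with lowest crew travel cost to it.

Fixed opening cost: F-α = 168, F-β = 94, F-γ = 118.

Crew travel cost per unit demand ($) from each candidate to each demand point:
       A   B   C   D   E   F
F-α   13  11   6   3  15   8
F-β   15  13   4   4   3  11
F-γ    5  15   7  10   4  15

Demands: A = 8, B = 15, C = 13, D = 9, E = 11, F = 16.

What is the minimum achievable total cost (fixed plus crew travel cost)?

706

Open {F-β}: assign each demand point to its cheapest open site.
  A→F-β 8×15=120, B→F-β 15×13=195, C→F-β 13×4=52, D→F-β 9×4=36, E→F-β 11×3=33, F→F-β 16×11=176
  crew travel cost 612, fixed 94 → total 706.
Compare {F-β, F-γ}: crew travel cost 532 + fixed 212 = 744.
Compare {F-α, F-γ}: crew travel cost 482 + fixed 286 = 768.
Compare {F-α, F-β}: crew travel cost 509 + fixed 262 = 771.
All other subsets cost ≥ 744. Minimum total cost: 706.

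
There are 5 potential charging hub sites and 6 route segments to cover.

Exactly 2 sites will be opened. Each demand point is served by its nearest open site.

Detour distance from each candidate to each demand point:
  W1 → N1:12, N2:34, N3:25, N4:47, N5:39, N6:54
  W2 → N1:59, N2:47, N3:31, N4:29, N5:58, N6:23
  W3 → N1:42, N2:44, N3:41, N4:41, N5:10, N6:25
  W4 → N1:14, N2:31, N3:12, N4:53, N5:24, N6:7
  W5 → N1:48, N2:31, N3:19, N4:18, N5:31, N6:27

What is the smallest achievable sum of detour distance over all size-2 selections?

106

Open {W4, W5}.
  N1→W4 14, N2→W4 31, N3→W4 12, N4→W5 18, N5→W4 24, N6→W4 7  ⇒ total 106.
Compare {W3, W4}: total 115.
Compare {W2, W4}: total 117.
No size-2 selection does better; minimum is 106.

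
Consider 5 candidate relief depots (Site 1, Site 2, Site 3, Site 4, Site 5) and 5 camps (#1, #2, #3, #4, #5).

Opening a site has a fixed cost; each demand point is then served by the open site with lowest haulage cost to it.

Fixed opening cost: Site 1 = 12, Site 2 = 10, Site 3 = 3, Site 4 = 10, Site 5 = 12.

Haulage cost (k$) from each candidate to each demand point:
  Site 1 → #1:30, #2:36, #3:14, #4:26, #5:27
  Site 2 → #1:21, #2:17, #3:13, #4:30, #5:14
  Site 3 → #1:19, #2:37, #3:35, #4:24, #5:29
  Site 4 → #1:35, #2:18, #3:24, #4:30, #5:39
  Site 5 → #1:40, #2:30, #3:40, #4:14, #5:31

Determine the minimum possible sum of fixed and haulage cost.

100

Open {Site 2, Site 3}: assign each demand point to its cheapest open site.
  #1→Site 3 19, #2→Site 2 17, #3→Site 2 13, #4→Site 3 24, #5→Site 2 14
  haulage cost 87, fixed 13 → total 100.
Compare {Site 2, Site 5}: haulage cost 79 + fixed 22 = 101.
Compare {Site 2, Site 3, Site 5}: haulage cost 77 + fixed 25 = 102.
Compare {Site 2}: haulage cost 95 + fixed 10 = 105.
All other subsets cost ≥ 101. Minimum total cost: 100.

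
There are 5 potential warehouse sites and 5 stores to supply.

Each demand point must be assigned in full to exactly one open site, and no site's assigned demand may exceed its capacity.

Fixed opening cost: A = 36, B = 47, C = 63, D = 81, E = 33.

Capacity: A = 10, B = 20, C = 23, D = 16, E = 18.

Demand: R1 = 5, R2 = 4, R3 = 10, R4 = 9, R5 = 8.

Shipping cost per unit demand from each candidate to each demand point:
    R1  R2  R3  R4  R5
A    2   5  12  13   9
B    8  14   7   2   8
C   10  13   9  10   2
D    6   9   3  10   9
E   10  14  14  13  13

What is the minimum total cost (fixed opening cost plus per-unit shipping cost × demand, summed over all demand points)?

Open {A, B, C}; cheapest assignment that respects the capacities:
  A (cap 10, load 9): R1, R2 — cost 5×2 + 4×5 = 30
  B (cap 20, load 19): R3, R4 — cost 10×7 + 9×2 = 88
  C (cap 23, load 8): R5 — cost 8×2 = 16
  Shipping 134, fixed 146 → total 280.
  Any other capacity-feasible assignment to {A, B, C} ships for at least 134.
Compare {A, B, D}: its best feasible assignment gives total 306.
Compare {A, B, C, E}: its best feasible assignment gives total 313.
Every other set of open sites that can feasibly serve all demand totals ≥ 306 even under its best assignment. Minimum: 280.

280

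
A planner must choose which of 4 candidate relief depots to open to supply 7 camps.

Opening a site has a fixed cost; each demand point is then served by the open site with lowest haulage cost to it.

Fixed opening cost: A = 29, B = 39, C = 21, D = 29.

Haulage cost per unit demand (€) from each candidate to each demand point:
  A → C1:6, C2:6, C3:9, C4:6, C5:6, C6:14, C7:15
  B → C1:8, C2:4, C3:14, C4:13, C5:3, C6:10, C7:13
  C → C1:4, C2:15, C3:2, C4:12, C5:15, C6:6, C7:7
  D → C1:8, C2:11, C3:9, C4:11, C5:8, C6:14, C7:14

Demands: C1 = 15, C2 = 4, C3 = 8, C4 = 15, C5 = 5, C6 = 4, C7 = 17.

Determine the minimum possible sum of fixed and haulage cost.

Open {A, C}: assign each demand point to its cheapest open site.
  C1→C 15×4=60, C2→A 4×6=24, C3→C 8×2=16, C4→A 15×6=90, C5→A 5×6=30, C6→C 4×6=24, C7→C 17×7=119
  haulage cost 363, fixed 50 → total 413.
Compare {A, B, C}: haulage cost 340 + fixed 89 = 429.
Compare {A, C, D}: haulage cost 363 + fixed 79 = 442.
Compare {A, B, C, D}: haulage cost 340 + fixed 118 = 458.
All other subsets cost ≥ 429. Minimum total cost: 413.

413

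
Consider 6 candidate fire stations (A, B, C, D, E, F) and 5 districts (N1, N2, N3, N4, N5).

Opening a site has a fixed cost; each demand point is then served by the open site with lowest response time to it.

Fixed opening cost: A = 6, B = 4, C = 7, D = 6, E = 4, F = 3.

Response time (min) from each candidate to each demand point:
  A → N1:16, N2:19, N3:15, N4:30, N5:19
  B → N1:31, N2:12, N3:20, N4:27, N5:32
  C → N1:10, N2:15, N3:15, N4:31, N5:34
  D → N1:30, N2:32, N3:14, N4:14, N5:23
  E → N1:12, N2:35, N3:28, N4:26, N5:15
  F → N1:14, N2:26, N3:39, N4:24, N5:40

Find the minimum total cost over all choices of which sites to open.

Open {B, D, E}: assign each demand point to its cheapest open site.
  N1→E 12, N2→B 12, N3→D 14, N4→D 14, N5→E 15
  response time 67, fixed 14 → total 81.
Compare {B, D, E, F}: response time 67 + fixed 17 = 84.
Compare {C, D, E}: response time 68 + fixed 17 = 85.
Compare {B, C, D, E}: response time 65 + fixed 21 = 86.
All other subsets cost ≥ 84. Minimum total cost: 81.

81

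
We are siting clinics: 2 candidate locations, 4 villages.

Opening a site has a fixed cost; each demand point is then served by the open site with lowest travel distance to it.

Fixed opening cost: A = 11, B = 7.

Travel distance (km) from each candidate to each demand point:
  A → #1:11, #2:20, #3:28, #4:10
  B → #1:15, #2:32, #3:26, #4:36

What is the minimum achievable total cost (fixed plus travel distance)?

80

Open {A}: assign each demand point to its cheapest open site.
  #1→A 11, #2→A 20, #3→A 28, #4→A 10
  travel distance 69, fixed 11 → total 80.
Compare {A, B}: travel distance 67 + fixed 18 = 85.
Compare {B}: travel distance 109 + fixed 7 = 116.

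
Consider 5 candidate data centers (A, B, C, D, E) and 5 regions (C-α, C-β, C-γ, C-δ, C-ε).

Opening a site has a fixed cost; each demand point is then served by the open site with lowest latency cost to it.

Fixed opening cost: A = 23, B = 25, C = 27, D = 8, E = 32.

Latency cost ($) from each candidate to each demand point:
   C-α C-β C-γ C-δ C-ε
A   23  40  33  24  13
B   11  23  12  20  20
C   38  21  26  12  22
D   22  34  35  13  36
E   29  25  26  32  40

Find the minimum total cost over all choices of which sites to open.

Open {B}: assign each demand point to its cheapest open site.
  C-α→B 11, C-β→B 23, C-γ→B 12, C-δ→B 20, C-ε→B 20
  latency cost 86, fixed 25 → total 111.
Compare {B, D}: latency cost 79 + fixed 33 = 112.
Compare {A, B}: latency cost 79 + fixed 48 = 127.
Compare {B, C}: latency cost 76 + fixed 52 = 128.
All other subsets cost ≥ 112. Minimum total cost: 111.

111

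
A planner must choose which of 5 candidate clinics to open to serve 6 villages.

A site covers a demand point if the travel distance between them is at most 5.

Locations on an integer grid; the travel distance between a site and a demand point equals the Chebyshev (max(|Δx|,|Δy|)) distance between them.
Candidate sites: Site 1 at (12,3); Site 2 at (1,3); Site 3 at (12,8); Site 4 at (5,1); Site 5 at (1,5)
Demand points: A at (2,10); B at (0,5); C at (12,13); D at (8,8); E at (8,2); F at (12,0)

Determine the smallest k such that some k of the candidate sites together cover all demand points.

3

Coverage sets (demand points within 5 of each site):
  Site 1: {D, E, F}
  Site 2: {B}
  Site 3: {C, D}
  Site 4: {B, E}
  Site 5: {A, B}
No 2 sites suffice: every size-2 union leaves at least one demand point uncovered.
But {Site 1, Site 3, Site 5} covers everything, so the minimum is 3.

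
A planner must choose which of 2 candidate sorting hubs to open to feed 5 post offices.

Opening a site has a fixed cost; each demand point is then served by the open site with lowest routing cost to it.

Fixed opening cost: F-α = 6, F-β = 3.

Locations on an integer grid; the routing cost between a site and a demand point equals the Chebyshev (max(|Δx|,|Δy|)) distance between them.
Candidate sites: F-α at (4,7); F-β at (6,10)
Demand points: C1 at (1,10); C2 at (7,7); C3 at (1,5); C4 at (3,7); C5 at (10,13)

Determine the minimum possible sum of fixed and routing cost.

22

Open {F-α}: assign each demand point to its cheapest open site.
  C1→F-α 3, C2→F-α 3, C3→F-α 3, C4→F-α 1, C5→F-α 6
  routing cost 16, fixed 6 → total 22.
Compare {F-β}: routing cost 20 + fixed 3 = 23.
Compare {F-α, F-β}: routing cost 14 + fixed 9 = 23.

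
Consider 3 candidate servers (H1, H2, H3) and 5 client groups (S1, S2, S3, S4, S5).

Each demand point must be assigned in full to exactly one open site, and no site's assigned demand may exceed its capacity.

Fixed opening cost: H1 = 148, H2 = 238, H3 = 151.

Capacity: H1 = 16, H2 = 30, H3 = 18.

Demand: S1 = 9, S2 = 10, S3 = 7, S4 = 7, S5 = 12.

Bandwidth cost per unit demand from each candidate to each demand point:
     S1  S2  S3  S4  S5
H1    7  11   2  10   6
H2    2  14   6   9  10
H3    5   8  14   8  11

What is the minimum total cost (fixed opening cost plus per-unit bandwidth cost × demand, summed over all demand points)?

705

Open {H2, H3}; cheapest assignment that respects the capacities:
  H2 (cap 30, load 28): S1, S3, S5 — cost 9×2 + 7×6 + 12×10 = 180
  H3 (cap 18, load 17): S2, S4 — cost 10×8 + 7×8 = 136
  Shipping 316, fixed 389 → total 705.
  Any other capacity-feasible assignment to {H2, H3} ships for at least 316.
Compare {H1, H2}: its best feasible assignment gives total 786.
Compare {H1, H2, H3}: its best feasible assignment gives total 805.
Every other set of open sites that can feasibly serve all demand totals ≥ 786 even under its best assignment. Minimum: 705.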